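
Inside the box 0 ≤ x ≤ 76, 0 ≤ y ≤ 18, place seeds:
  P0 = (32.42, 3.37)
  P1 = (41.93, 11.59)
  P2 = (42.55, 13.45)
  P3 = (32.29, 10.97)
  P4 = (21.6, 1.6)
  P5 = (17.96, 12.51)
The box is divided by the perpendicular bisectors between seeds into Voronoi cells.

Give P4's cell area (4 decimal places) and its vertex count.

Area of P4's cell: 129.5212 (5 vertices)

1. box [0,76]×[0,18]: [(0, 0) (76, 0) (76, 18) (0, 18)]
2. ⊥bis P4·P0 via (27.01,2.485): [(0, 0) (27.4165, 0) (24.472, 18) (0, 18)]  |A|=466.9963
3. ⊥bis P4·P1 via (31.765,6.595): [(0, 0) (27.4165, 0) (24.472, 18) (0, 18)]  |A|=466.9963
4. ⊥bis P4·P2 via (32.075,7.525): [(0, 0) (27.4165, 0) (24.472, 18) (0, 18)]  |A|=466.9963
5. ⊥bis P4·P3 via (26.945,6.285): [(0, 0) (27.4165, 0) (26.2607, 7.0658) (16.6766, 18) (0, 18)]  |A|=424.3779
6. ⊥bis P4·P5 via (19.78,7.055): [(0, 0.4556) (0, 0) (27.4165, 0) (26.2607, 7.0658) (24.8016, 8.7304)]  |A|=129.5212
7. canonical 5-gon: [(0, 0.4556) (0, 0) (27.4165, 0) (26.2607, 7.0658) (24.8016, 8.7304)]
8. shoelace: 129.5212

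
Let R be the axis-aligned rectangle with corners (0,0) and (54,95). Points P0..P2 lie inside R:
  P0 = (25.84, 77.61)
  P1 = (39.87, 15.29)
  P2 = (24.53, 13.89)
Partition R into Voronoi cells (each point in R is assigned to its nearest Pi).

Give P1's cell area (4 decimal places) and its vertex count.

1. box [0,54]×[0,95]: [(0, 0) (54, 0) (54, 95) (0, 95)]
2. ⊥bis P1·P0 via (32.855,46.45): [(0, 39.0534) (0, 0) (54, 0) (54, 51.2103)]  |A|=2437.1212
3. ⊥bis P1·P2 via (32.2,14.59): [(29.364, 45.6641) (33.5316, 0) (54, 0) (54, 51.2103)]  |A|=1098.1446
4. canonical 4-gon: [(29.364, 45.6641) (33.5316, 0) (54, 0) (54, 51.2103)]
5. shoelace: 1098.1446

Area of P1's cell: 1098.1446 (4 vertices)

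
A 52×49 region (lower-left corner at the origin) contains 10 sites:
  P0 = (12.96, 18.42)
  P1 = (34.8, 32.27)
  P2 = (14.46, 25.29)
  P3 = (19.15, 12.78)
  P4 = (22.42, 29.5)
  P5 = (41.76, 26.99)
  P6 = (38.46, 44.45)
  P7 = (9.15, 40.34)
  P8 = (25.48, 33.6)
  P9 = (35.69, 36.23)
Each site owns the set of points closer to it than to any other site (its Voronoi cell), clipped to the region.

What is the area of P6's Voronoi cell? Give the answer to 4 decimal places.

1. box [0,52]×[0,49]: [(0, 0) (52, 0) (52, 49) (0, 49)]
2. ⊥bis P6·P0 via (25.71,31.435): [(52, 5.6803) (52, 49) (7.7799, 49)]  |A|=957.8004
3. ⊥bis P6·P1 via (36.63,38.36): [(10.6818, 46.1573) (52, 33.7414) (52, 49) (7.7799, 49)]  |A|=378.0819
4. ⊥bis P6·P2 via (26.46,34.87): [(19.5848, 43.482) (52, 33.7414) (52, 49) (15.1796, 49)]  |A|=348.8933
5. ⊥bis P6·P3 via (28.805,28.615): [(19.5848, 43.482) (52, 33.7414) (52, 49) (15.1796, 49)]  |A|=348.8933
6. ⊥bis P6·P4 via (30.44,36.975): [(26.2388, 41.4825) (52, 33.7414) (52, 49) (19.2322, 49)]  |A|=319.7059
7. ⊥bis P6·P5 via (40.11,35.72): [(26.2388, 41.4825) (43.367, 36.3356) (52, 37.9673) (52, 49) (19.2322, 49)]  |A|=301.4651
8. ⊥bis P6·P7 via (23.805,42.395): [(23.5246, 44.3946) (26.2388, 41.4825) (43.367, 36.3356) (52, 37.9673) (52, 49) (22.8788, 49)]  |A|=293.068
9. ⊥bis P6·P8 via (31.97,39.025): [(31.1492, 40.0069) (43.367, 36.3356) (52, 37.9673) (52, 49) (23.6319, 49)]  |A|=268.394
10. ⊥bis P6·P9 via (37.075,40.34): [(28.4378, 43.2506) (46.9491, 37.0126) (52, 37.9673) (52, 49) (23.6319, 49)]  |A|=236.1175
11. canonical 5-gon: [(28.4378, 43.2506) (46.9491, 37.0126) (52, 37.9673) (52, 49) (23.6319, 49)]
12. shoelace: 236.1175

Area of P6's cell: 236.1175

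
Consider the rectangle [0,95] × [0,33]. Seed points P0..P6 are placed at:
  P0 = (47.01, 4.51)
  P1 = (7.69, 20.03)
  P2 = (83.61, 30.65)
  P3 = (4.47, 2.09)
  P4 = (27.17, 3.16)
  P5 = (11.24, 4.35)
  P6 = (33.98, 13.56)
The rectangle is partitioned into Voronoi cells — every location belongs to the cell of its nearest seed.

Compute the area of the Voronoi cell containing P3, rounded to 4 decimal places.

Area of P3's cell: 81.5973

1. box [0,95]×[0,33]: [(0, 0) (95, 0) (95, 33) (0, 33)]
2. ⊥bis P3·P0 via (25.74,3.3): [(0, 0) (25.9277, 0) (24.0504, 33) (0, 33)]  |A|=824.6397
3. ⊥bis P3·P1 via (6.08,11.06): [(0, 12.1513) (0, 0) (25.9277, 0) (25.4968, 7.5749)]  |A|=253.1098
4. ⊥bis P3·P2 via (44.04,16.37): [(0, 12.1513) (0, 0) (25.9277, 0) (25.4968, 7.5749)]  |A|=253.1098
5. ⊥bis P3·P4 via (15.82,2.625): [(15.5021, 9.3689) (0, 12.1513) (0, 0) (15.9437, 0)]  |A|=168.8725
6. ⊥bis P3·P5 via (7.855,3.22): [(5.1841, 11.2208) (0, 12.1513) (0, 0) (8.9299, 0)]  |A|=81.5973
7. ⊥bis P3·P6 via (19.225,7.825): [(5.1841, 11.2208) (0, 12.1513) (0, 0) (8.9299, 0)]  |A|=81.5973
8. canonical 4-gon: [(5.1841, 11.2208) (0, 12.1513) (0, 0) (8.9299, 0)]
9. shoelace: 81.5973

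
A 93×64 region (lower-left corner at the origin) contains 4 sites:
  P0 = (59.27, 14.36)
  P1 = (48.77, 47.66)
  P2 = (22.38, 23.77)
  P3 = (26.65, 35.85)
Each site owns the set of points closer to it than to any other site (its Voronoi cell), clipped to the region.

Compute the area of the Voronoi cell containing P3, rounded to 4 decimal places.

1. box [0,93]×[0,64]: [(0, 0) (93, 0) (93, 64) (0, 64)]
2. ⊥bis P3·P0 via (42.96,25.105): [(0, 0) (26.4209, 0) (68.584, 64) (0, 64)]  |A|=3040.1545
3. ⊥bis P3·P1 via (37.71,41.755): [(0, 0) (26.4209, 0) (44.9703, 28.1565) (25.8333, 64) (0, 64)]  |A|=2273.9871
4. ⊥bis P3·P2 via (24.515,29.81): [(0, 38.4755) (41.9902, 23.6329) (44.9703, 28.1565) (25.8333, 64) (0, 64)]  |A|=1153.9894
5. canonical 5-gon: [(0, 38.4755) (41.9902, 23.6329) (44.9703, 28.1565) (25.8333, 64) (0, 64)]
6. shoelace: 1153.9894

Area of P3's cell: 1153.9894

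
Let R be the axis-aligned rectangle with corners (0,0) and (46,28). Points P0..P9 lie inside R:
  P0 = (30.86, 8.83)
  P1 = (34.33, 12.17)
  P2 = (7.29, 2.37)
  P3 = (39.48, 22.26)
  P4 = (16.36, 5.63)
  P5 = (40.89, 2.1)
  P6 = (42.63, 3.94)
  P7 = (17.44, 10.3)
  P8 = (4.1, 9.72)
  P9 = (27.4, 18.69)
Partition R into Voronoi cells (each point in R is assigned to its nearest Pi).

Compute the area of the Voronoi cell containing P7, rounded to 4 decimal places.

1. box [0,46]×[0,28]: [(0, 0) (46, 0) (46, 28) (0, 28)]
2. ⊥bis P7·P0 via (24.15,9.565): [(0, 0) (23.1023, 0) (26.1693, 28) (0, 28)]  |A|=689.8024
3. ⊥bis P7·P1 via (25.885,11.235): [(0, 0) (23.1023, 0) (25.1048, 18.2817) (24.0288, 28) (0, 28)]  |A|=679.4015
4. ⊥bis P7·P2 via (12.365,6.335): [(0, 22.1616) (17.3144, 0) (23.1023, 0) (25.1048, 18.2817) (24.0288, 28) (0, 28)]  |A|=487.5441
5. ⊥bis P7·P3 via (28.46,16.28): [(0, 22.1616) (17.3144, 0) (23.1023, 0) (25.1048, 18.2817) (24.5232, 23.5347) (22.1001, 28) (0, 28)]  |A|=483.2381
6. ⊥bis P7·P4 via (16.9,7.965): [(0, 22.1616) (9.8106, 9.6045) (23.7999, 6.3693) (25.1048, 18.2817) (24.5232, 23.5347) (22.1001, 28) (0, 28)]  |A|=409.7635
7. ⊥bis P7·P5 via (29.165,6.2): [(0, 22.1616) (9.8106, 9.6045) (23.7999, 6.3693) (25.1048, 18.2817) (24.5232, 23.5347) (22.1001, 28) (0, 28)]  |A|=409.7635
8. ⊥bis P7·P6 via (30.035,7.12): [(0, 22.1616) (9.8106, 9.6045) (23.7999, 6.3693) (25.1048, 18.2817) (24.5232, 23.5347) (22.1001, 28) (0, 28)]  |A|=409.7635
9. ⊥bis P7·P8 via (10.77,10.01): [(10.7976, 9.3763) (23.7999, 6.3693) (25.1048, 18.2817) (24.5232, 23.5347) (22.1001, 28) (9.9878, 28)]  |A|=280.1608
10. ⊥bis P7·P9 via (22.42,14.495): [(10.7976, 9.3763) (23.7999, 6.3693) (24.4288, 12.1103) (11.0438, 28) (9.9878, 28)]  |A|=174.6977
11. canonical 5-gon: [(10.7976, 9.3763) (23.7999, 6.3693) (24.4288, 12.1103) (11.0438, 28) (9.9878, 28)]
12. shoelace: 174.6977

Area of P7's cell: 174.6977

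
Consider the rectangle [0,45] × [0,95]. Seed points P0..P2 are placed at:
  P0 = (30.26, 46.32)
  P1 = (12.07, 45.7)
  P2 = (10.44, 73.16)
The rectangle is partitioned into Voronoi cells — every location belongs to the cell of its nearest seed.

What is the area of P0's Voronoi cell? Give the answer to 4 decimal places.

Area of P0's cell: 1615.3444

1. box [0,45]×[0,95]: [(0, 0) (45, 0) (45, 95) (0, 95)]
2. ⊥bis P0·P1 via (21.165,46.01): [(22.7332, 0) (45, 0) (45, 95) (19.4952, 95)]  |A|=2269.1497
3. ⊥bis P0·P2 via (20.35,59.74): [(20.6885, 59.99) (22.7332, 0) (45, 0) (45, 77.9428)]  |A|=1615.3444
4. canonical 4-gon: [(20.6885, 59.99) (22.7332, 0) (45, 0) (45, 77.9428)]
5. shoelace: 1615.3444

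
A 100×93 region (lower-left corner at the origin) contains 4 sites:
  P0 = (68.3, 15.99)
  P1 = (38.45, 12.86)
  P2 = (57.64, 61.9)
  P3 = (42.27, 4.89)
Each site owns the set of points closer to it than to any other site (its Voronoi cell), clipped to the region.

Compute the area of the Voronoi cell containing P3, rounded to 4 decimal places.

1. box [0,100]×[0,93]: [(0, 0) (100, 0) (100, 93) (0, 93)]
2. ⊥bis P3·P0 via (55.285,10.44): [(0, 0) (59.7369, 0) (20.0789, 93) (0, 93)]  |A|=3711.4344
3. ⊥bis P3·P1 via (40.36,8.875): [(21.8433, 0) (59.7369, 0) (53.3063, 15.0801)]  |A|=285.7204
4. ⊥bis P3·P2 via (49.955,33.395): [(21.8433, 0) (59.7369, 0) (53.3063, 15.0801)]  |A|=285.7204
5. canonical 3-gon: [(21.8433, 0) (59.7369, 0) (53.3063, 15.0801)]
6. shoelace: 285.7204

Area of P3's cell: 285.7204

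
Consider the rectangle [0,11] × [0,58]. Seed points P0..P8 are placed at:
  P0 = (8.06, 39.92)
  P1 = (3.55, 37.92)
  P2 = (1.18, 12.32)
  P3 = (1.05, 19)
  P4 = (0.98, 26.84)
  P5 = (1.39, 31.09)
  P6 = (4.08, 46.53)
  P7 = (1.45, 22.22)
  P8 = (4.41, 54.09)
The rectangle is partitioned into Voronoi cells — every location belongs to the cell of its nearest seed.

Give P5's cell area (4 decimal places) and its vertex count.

1. box [0,11]×[0,58]: [(0, 0) (11, 0) (11, 58) (0, 58)]
2. ⊥bis P5·P0 via (4.725,35.505): [(0, 39.0742) (0, 0) (11, 0) (11, 30.765)]  |A|=384.1154
3. ⊥bis P5·P1 via (2.47,34.505): [(8.6263, 32.5581) (0, 35.2861) (0, 0) (11, 0) (11, 30.765)]  |A|=367.7772
4. ⊥bis P5·P2 via (1.285,21.705): [(8.6263, 32.5581) (0, 35.2861) (0, 21.7194) (11, 21.5963) (11, 30.765)]  |A|=129.5409
5. ⊥bis P5·P3 via (1.22,25.045): [(8.6263, 32.5581) (0, 35.2861) (0, 25.0793) (11, 24.77) (11, 30.765)]  |A|=93.6062
6. ⊥bis P5·P4 via (1.185,28.965): [(8.6263, 32.5581) (0, 35.2861) (0, 29.0793) (11, 28.0181) (11, 30.765)]  |A|=53.7411
7. ⊥bis P5·P6 via (2.735,38.81): [(8.6263, 32.5581) (0, 35.2861) (0, 29.0793) (11, 28.0181) (11, 30.765)]  |A|=53.7411
8. ⊥bis P5·P7 via (1.42,26.655): [(8.6263, 32.5581) (0, 35.2861) (0, 29.0793) (11, 28.0181) (11, 30.765)]  |A|=53.7411
9. ⊥bis P5·P8 via (2.9,42.59): [(8.6263, 32.5581) (0, 35.2861) (0, 29.0793) (11, 28.0181) (11, 30.765)]  |A|=53.7411
10. canonical 5-gon: [(8.6263, 32.5581) (0, 35.2861) (0, 29.0793) (11, 28.0181) (11, 30.765)]
11. shoelace: 53.7411

Area of P5's cell: 53.7411 (5 vertices)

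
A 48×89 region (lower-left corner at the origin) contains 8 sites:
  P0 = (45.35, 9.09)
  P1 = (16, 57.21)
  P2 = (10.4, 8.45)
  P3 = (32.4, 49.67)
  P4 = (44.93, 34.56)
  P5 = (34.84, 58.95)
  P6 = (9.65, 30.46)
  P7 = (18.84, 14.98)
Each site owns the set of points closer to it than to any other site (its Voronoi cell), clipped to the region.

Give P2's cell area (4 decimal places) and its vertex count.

Area of P2's cell: 312.6684 (4 vertices)

1. box [0,48]×[0,89]: [(0, 0) (48, 0) (48, 89) (0, 89)]
2. ⊥bis P2·P0 via (27.875,8.77): [(0, 0) (28.0356, 0) (26.4058, 89) (0, 89)]  |A|=2422.6438
3. ⊥bis P2·P1 via (13.2,32.83): [(0, 34.346) (0, 0) (28.0356, 0) (27.4644, 31.1918)]  |A|=908.8861
4. ⊥bis P2·P3 via (21.4,29.06): [(14.648, 32.6637) (0, 34.346) (0, 0) (28.0356, 0) (27.5637, 25.7703)]  |A|=874.2173
5. ⊥bis P2·P4 via (27.665,21.505): [(22.3259, 28.5658) (14.648, 32.6637) (0, 34.346) (0, 0) (28.0356, 0) (27.6412, 21.5364)]  |A|=863.2377
6. ⊥bis P2·P5 via (22.62,33.7): [(22.3259, 28.5658) (14.648, 32.6637) (0, 34.346) (0, 0) (28.0356, 0) (27.6412, 21.5364)]  |A|=863.2377
7. ⊥bis P2·P6 via (10.025,19.455): [(0, 19.1134) (0, 0) (28.0356, 0) (27.6683, 20.0562)]  |A|=545.5616
8. ⊥bis P2·P7 via (14.62,11.715): [(8.6674, 19.4087) (0, 19.1134) (0, 0) (23.6839, 0)]  |A|=312.6684
9. canonical 4-gon: [(8.6674, 19.4087) (0, 19.1134) (0, 0) (23.6839, 0)]
10. shoelace: 312.6684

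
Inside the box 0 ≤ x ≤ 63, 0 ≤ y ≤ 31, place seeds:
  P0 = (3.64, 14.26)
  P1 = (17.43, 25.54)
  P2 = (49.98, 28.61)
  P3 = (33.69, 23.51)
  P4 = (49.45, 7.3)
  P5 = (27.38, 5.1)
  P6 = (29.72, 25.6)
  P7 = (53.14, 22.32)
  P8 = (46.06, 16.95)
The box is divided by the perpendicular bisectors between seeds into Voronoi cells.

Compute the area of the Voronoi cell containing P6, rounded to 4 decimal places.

Area of P6's cell: 114.4506

1. box [0,63]×[0,31]: [(0, 0) (63, 0) (63, 31) (0, 31)]
2. ⊥bis P6·P0 via (16.68,19.93): [(25.3459, 0) (63, 0) (63, 31) (11.8666, 31)]  |A|=1376.2067
3. ⊥bis P6·P1 via (23.575,25.57): [(23.6811, 3.8286) (25.3459, 0) (63, 0) (63, 31) (23.5485, 31)]  |A|=1217.4999
4. ⊥bis P6·P2 via (39.85,27.105): [(23.6811, 3.8286) (25.3459, 0) (43.877, 0) (39.2713, 31) (23.5485, 31)]  |A|=553.2982
5. ⊥bis P6·P3 via (31.705,24.555): [(23.6546, 9.2631) (35.098, 31) (23.5485, 31)]  |A|=125.5248
6. ⊥bis P6·P4 via (39.585,16.45): [(23.6546, 9.2631) (35.098, 31) (23.5485, 31)]  |A|=125.5248
7. ⊥bis P6·P5 via (28.55,15.35): [(23.6221, 15.9125) (26.9549, 15.5321) (35.098, 31) (23.5485, 31)]  |A|=114.4506
8. ⊥bis P6·P7 via (41.43,23.96): [(23.6221, 15.9125) (26.9549, 15.5321) (35.098, 31) (23.5485, 31)]  |A|=114.4506
9. ⊥bis P6·P8 via (37.89,21.275): [(23.6221, 15.9125) (26.9549, 15.5321) (35.098, 31) (23.5485, 31)]  |A|=114.4506
10. canonical 4-gon: [(23.6221, 15.9125) (26.9549, 15.5321) (35.098, 31) (23.5485, 31)]
11. shoelace: 114.4506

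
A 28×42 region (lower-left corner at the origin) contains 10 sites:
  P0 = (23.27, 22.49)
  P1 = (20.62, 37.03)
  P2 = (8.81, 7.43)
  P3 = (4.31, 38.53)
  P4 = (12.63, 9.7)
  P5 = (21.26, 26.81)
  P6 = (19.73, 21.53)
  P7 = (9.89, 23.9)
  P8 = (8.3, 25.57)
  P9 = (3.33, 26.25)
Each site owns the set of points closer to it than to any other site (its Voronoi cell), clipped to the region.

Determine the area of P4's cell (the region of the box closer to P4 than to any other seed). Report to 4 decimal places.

Area of P4's cell: 228.2977

1. box [0,28]×[0,42]: [(0, 0) (28, 0) (28, 42) (0, 42)]
2. ⊥bis P4·P0 via (17.95,16.095): [(0, 31.0276) (0, 0) (28, 0) (28, 7.7344)]  |A|=542.6681
3. ⊥bis P4·P1 via (16.625,23.365): [(5.1937, 26.707) (0, 28.2254) (0, 0) (28, 0) (28, 7.7344)]  |A|=535.3912
4. ⊥bis P4·P2 via (10.72,8.565): [(5.1937, 26.707) (0, 28.2254) (0, 26.6048) (15.8097, 0) (28, 0) (28, 7.7344)]  |A|=325.0844
5. ⊥bis P4·P3 via (8.47,24.115): [(8.3508, 24.0806) (2.5029, 22.393) (15.8097, 0) (28, 0) (28, 7.7344)]  |A|=299.4672
6. ⊥bis P4·P5 via (16.945,18.255): [(12.9026, 20.2939) (6.4707, 23.538) (2.5029, 22.393) (15.8097, 0) (28, 0) (28, 7.7344)]  |A|=294.6729
7. ⊥bis P4·P6 via (16.18,15.615): [(24.6056, 10.5582) (4.1126, 22.8575) (2.5029, 22.393) (15.8097, 0) (28, 0) (28, 7.7344)]  |A|=260.8714
8. ⊥bis P4·P7 via (11.26,16.8): [(24.6056, 10.5582) (13.4889, 17.2301) (6.3854, 15.8594) (15.8097, 0) (28, 0) (28, 7.7344)]  |A|=228.2977
9. ⊥bis P4·P8 via (10.465,17.635): [(24.6056, 10.5582) (13.4889, 17.2301) (6.3854, 15.8594) (15.8097, 0) (28, 0) (28, 7.7344)]  |A|=228.2977
10. ⊥bis P4·P9 via (7.98,17.975): [(24.6056, 10.5582) (13.4889, 17.2301) (6.3854, 15.8594) (15.8097, 0) (28, 0) (28, 7.7344)]  |A|=228.2977
11. canonical 6-gon: [(24.6056, 10.5582) (13.4889, 17.2301) (6.3854, 15.8594) (15.8097, 0) (28, 0) (28, 7.7344)]
12. shoelace: 228.2977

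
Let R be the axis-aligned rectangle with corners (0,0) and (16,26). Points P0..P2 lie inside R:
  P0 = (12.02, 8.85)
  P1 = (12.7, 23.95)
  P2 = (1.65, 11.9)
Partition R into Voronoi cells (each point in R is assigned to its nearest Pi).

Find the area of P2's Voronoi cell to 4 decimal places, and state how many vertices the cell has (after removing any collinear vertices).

1. box [0,16]×[0,26]: [(0, 0) (16, 0) (16, 26) (0, 26)]
2. ⊥bis P2·P0 via (6.835,10.375): [(0, 0) (3.7835, 0) (11.4306, 26) (0, 26)]  |A|=197.7835
3. ⊥bis P2·P1 via (7.175,17.925): [(0, 24.5046) (0, 0) (3.7835, 0) (8.6561, 16.5668)]  |A|=137.3977
4. canonical 4-gon: [(0, 24.5046) (0, 0) (3.7835, 0) (8.6561, 16.5668)]
5. shoelace: 137.3977

Area of P2's cell: 137.3977 (4 vertices)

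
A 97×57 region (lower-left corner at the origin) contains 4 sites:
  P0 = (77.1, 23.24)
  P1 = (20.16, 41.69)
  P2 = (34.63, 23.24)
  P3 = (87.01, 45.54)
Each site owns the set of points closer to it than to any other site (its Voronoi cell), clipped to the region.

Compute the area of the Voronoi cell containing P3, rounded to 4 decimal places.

1. box [0,97]×[0,57]: [(0, 0) (97, 0) (97, 57) (0, 57)]
2. ⊥bis P3·P0 via (82.055,34.39): [(97, 27.7485) (97, 57) (31.1768, 57)]  |A|=962.713
3. ⊥bis P3·P1 via (53.585,43.615): [(53.3825, 47.1319) (97, 27.7485) (97, 57) (52.8141, 57)]  |A|=855.9535
4. ⊥bis P3·P2 via (60.82,34.39): [(53.0676, 52.5995) (55.865, 46.0287) (97, 27.7485) (97, 57) (52.8141, 57)]  |A|=849.3404
5. canonical 5-gon: [(53.0676, 52.5995) (55.865, 46.0287) (97, 27.7485) (97, 57) (52.8141, 57)]
6. shoelace: 849.3404

Area of P3's cell: 849.3404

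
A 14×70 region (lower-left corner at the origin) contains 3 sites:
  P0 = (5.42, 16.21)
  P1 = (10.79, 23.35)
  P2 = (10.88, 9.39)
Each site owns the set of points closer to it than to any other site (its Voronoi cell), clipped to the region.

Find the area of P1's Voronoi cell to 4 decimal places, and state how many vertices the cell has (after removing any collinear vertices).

1. box [0,14]×[0,70]: [(0, 0) (14, 0) (14, 70) (0, 70)]
2. ⊥bis P1·P0 via (8.105,19.78): [(0, 25.8758) (14, 15.3464) (14, 70) (0, 70)]  |A|=691.445
3. ⊥bis P1·P2 via (10.835,16.37): [(0, 25.8758) (12.6236, 16.3815) (14, 16.3904) (14, 70) (0, 70)]  |A|=690.7265
4. canonical 5-gon: [(0, 25.8758) (12.6236, 16.3815) (14, 16.3904) (14, 70) (0, 70)]
5. shoelace: 690.7265

Area of P1's cell: 690.7265 (5 vertices)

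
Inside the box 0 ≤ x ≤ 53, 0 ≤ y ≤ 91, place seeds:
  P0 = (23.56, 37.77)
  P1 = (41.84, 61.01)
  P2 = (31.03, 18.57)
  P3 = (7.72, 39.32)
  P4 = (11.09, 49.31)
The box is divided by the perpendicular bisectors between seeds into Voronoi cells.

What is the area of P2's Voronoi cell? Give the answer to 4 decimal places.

Area of P2's cell: 1398.1302

1. box [0,53]×[0,91]: [(0, 0) (53, 0) (53, 91) (0, 91)]
2. ⊥bis P2·P0 via (27.295,28.17): [(0, 17.5505) (0, 0) (53, 0) (53, 38.1709)]  |A|=1476.6169
3. ⊥bis P2·P1 via (36.435,39.79): [(48.9611, 36.5995) (0, 17.5505) (0, 0) (53, 0) (53, 35.5707)]  |A|=1471.3659
4. ⊥bis P2·P3 via (19.375,28.945): [(48.9611, 36.5995) (14.1233, 23.0454) (0, 7.1796) (0, 0) (53, 0) (53, 35.5707)]  |A|=1398.1302
5. ⊥bis P2·P4 via (21.06,33.94): [(48.9611, 36.5995) (14.1233, 23.0454) (0, 7.1796) (0, 0) (53, 0) (53, 35.5707)]  |A|=1398.1302
6. canonical 6-gon: [(48.9611, 36.5995) (14.1233, 23.0454) (0, 7.1796) (0, 0) (53, 0) (53, 35.5707)]
7. shoelace: 1398.1302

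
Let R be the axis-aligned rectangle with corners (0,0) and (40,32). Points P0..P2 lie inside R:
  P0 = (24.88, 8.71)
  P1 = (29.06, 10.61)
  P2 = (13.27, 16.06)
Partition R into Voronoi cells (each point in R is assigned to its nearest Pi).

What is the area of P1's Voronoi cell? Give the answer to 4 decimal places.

Area of P1's cell: 436.3607

1. box [0,40]×[0,32]: [(0, 0) (40, 0) (40, 32) (0, 32)]
2. ⊥bis P1·P0 via (26.97,9.66): [(31.3609, 0) (40, 0) (40, 32) (16.8155, 32)]  |A|=509.1782
3. ⊥bis P1·P2 via (21.165,13.335): [(22.9495, 18.5051) (31.3609, 0) (40, 0) (40, 32) (27.6073, 32)]  |A|=436.3607
4. canonical 5-gon: [(22.9495, 18.5051) (31.3609, 0) (40, 0) (40, 32) (27.6073, 32)]
5. shoelace: 436.3607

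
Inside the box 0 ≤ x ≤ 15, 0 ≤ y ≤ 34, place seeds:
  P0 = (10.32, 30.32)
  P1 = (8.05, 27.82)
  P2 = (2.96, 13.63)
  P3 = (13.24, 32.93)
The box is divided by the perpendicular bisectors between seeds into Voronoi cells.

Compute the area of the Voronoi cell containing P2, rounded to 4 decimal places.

1. box [0,15]×[0,34]: [(0, 0) (15, 0) (15, 34) (0, 34)]
2. ⊥bis P2·P0 via (6.64,21.975): [(0, 24.9031) (0, 0) (15, 0) (15, 18.2884)]  |A|=323.9363
3. ⊥bis P2·P1 via (5.505,20.725): [(0, 22.6997) (0, 0) (15, 0) (15, 17.3191)]  |A|=300.1408
4. ⊥bis P2·P3 via (8.1,23.28): [(0, 22.6997) (0, 0) (15, 0) (15, 17.3191)]  |A|=300.1408
5. canonical 4-gon: [(0, 22.6997) (0, 0) (15, 0) (15, 17.3191)]
6. shoelace: 300.1408

Area of P2's cell: 300.1408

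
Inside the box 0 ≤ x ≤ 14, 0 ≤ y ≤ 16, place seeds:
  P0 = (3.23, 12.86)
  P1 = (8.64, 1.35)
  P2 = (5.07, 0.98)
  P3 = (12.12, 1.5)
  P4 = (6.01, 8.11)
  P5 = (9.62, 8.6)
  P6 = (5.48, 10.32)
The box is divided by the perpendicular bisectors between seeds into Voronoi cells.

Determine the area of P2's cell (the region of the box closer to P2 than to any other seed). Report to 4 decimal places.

1. box [0,14]×[0,16]: [(0, 0) (14, 0) (14, 16) (0, 16)]
2. ⊥bis P2·P0 via (4.15,6.92): [(0, 6.2772) (0, 0) (14, 0) (14, 8.4456)]  |A|=103.0598
3. ⊥bis P2·P1 via (6.855,1.165): [(6.2252, 7.2414) (0, 6.2772) (0, 0) (6.9757, 0)]  |A|=44.7958
4. ⊥bis P2·P3 via (8.595,1.24): [(6.2252, 7.2414) (0, 6.2772) (0, 0) (6.9757, 0)]  |A|=44.7958
5. ⊥bis P2·P4 via (5.54,4.545): [(6.5181, 4.4161) (0, 5.2754) (0, 0) (6.9757, 0)]  |A|=32.5952
6. ⊥bis P2·P5 via (7.345,4.79): [(6.5181, 4.4161) (0, 5.2754) (0, 0) (6.9757, 0)]  |A|=32.5952
7. ⊥bis P2·P6 via (5.275,5.65): [(6.5181, 4.4161) (0, 5.2754) (0, 0) (6.9757, 0)]  |A|=32.5952
8. canonical 4-gon: [(6.5181, 4.4161) (0, 5.2754) (0, 0) (6.9757, 0)]
9. shoelace: 32.5952

Area of P2's cell: 32.5952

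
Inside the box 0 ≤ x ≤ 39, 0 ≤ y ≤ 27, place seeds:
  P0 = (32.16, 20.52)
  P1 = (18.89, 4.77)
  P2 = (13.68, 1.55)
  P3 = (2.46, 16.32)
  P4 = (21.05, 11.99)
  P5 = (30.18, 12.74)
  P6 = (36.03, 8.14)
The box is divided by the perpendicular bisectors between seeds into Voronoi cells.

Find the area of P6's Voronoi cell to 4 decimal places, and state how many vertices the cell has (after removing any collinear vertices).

Area of P6's cell: 116.7767 (5 vertices)

1. box [0,39]×[0,27]: [(0, 0) (39, 0) (39, 27) (0, 27)]
2. ⊥bis P6·P0 via (34.095,14.33): [(0, 3.6719) (0, 0) (39, 0) (39, 15.8633)]  |A|=380.936
3. ⊥bis P6·P1 via (27.46,6.455): [(26.3855, 11.92) (28.7292, 0) (39, 0) (39, 15.8633)]  |A|=161.2681
4. ⊥bis P6·P2 via (24.855,4.845): [(26.3855, 11.92) (28.7292, 0) (39, 0) (39, 15.8633)]  |A|=161.2681
5. ⊥bis P6·P3 via (19.245,12.23): [(26.3855, 11.92) (28.7292, 0) (39, 0) (39, 15.8633)]  |A|=161.2681
6. ⊥bis P6·P4 via (28.54,10.065): [(29.2466, 12.8144) (27.526, 6.1195) (28.7292, 0) (39, 0) (39, 15.8633)]  |A|=152.4601
7. ⊥bis P6·P5 via (33.105,10.44): [(36.8381, 15.1875) (27.9624, 3.8999) (28.7292, 0) (39, 0) (39, 15.8633)]  |A|=116.7767
8. canonical 5-gon: [(36.8381, 15.1875) (27.9624, 3.8999) (28.7292, 0) (39, 0) (39, 15.8633)]
9. shoelace: 116.7767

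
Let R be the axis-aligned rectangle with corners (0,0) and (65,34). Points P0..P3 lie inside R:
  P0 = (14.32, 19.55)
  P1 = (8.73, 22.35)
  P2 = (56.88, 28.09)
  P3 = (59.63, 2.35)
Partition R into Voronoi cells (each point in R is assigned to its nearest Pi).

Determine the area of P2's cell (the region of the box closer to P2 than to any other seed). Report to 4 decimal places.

Area of P2's cell: 575.5870

1. box [0,65]×[0,34]: [(0, 0) (65, 0) (65, 34) (0, 34)]
2. ⊥bis P2·P0 via (35.6,23.82): [(40.3797, 0) (65, 0) (65, 34) (33.5573, 34)]  |A|=953.0714
3. ⊥bis P2·P1 via (32.805,25.22): [(40.3797, 0) (65, 0) (65, 34) (33.5573, 34)]  |A|=953.0714
4. ⊥bis P2·P3 via (58.255,15.22): [(37.7649, 13.0309) (65, 15.9406) (65, 34) (33.5573, 34)]  |A|=575.587
5. canonical 4-gon: [(37.7649, 13.0309) (65, 15.9406) (65, 34) (33.5573, 34)]
6. shoelace: 575.587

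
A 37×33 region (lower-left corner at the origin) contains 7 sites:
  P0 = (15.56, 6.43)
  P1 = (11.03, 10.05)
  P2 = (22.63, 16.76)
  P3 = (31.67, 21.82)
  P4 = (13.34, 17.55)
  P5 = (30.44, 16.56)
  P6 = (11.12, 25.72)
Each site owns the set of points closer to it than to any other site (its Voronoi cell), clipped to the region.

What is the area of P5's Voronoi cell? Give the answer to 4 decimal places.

1. box [0,37]×[0,33]: [(0, 0) (37, 0) (37, 33) (0, 33)]
2. ⊥bis P5·P0 via (23,11.495): [(30.8256, 0) (37, 0) (37, 33) (8.3598, 33)]  |A|=574.441
3. ⊥bis P5·P1 via (20.735,13.305): [(19.7321, 16.2953) (30.8256, 0) (37, 0) (37, 33) (14.1294, 33)]  |A|=526.2513
4. ⊥bis P5·P2 via (26.535,16.66): [(26.2794, 6.6779) (30.8256, 0) (37, 0) (37, 33) (26.9534, 33)]  |A|=329.7297
5. ⊥bis P5·P3 via (31.055,19.19): [(26.6263, 20.2256) (26.2794, 6.6779) (30.8256, 0) (37, 0) (37, 17.7998)]  |A|=186.7194
6. ⊥bis P5·P4 via (21.89,17.055): [(26.6263, 20.2256) (26.2794, 6.6779) (30.8256, 0) (37, 0) (37, 17.7998)]  |A|=186.7194
7. ⊥bis P5·P6 via (20.78,21.14): [(26.6263, 20.2256) (26.2794, 6.6779) (30.8256, 0) (37, 0) (37, 17.7998)]  |A|=186.7194
8. canonical 5-gon: [(26.6263, 20.2256) (26.2794, 6.6779) (30.8256, 0) (37, 0) (37, 17.7998)]
9. shoelace: 186.7194

Area of P5's cell: 186.7194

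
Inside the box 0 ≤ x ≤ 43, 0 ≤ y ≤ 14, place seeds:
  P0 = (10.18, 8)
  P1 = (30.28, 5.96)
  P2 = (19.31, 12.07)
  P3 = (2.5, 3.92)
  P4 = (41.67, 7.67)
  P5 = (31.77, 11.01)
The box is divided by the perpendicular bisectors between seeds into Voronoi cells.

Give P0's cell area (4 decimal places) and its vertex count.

Area of P0's cell: 144.3463 (4 vertices)

1. box [0,43]×[0,14]: [(0, 0) (43, 0) (43, 14) (0, 14)]
2. ⊥bis P0·P1 via (20.23,6.98): [(0, 0) (19.5216, 0) (20.9425, 14) (0, 14)]  |A|=283.2484
3. ⊥bis P0·P2 via (14.745,10.035): [(0, 0) (19.2184, 0) (12.9775, 14) (0, 14)]  |A|=225.3713
4. ⊥bis P0·P3 via (6.34,5.96): [(9.5062, 0) (19.2184, 0) (12.9775, 14) (2.0687, 14)]  |A|=144.3463
5. ⊥bis P0·P4 via (25.925,7.835): [(9.5062, 0) (19.2184, 0) (12.9775, 14) (2.0687, 14)]  |A|=144.3463
6. ⊥bis P0·P5 via (20.975,9.505): [(9.5062, 0) (19.2184, 0) (12.9775, 14) (2.0687, 14)]  |A|=144.3463
7. canonical 4-gon: [(9.5062, 0) (19.2184, 0) (12.9775, 14) (2.0687, 14)]
8. shoelace: 144.3463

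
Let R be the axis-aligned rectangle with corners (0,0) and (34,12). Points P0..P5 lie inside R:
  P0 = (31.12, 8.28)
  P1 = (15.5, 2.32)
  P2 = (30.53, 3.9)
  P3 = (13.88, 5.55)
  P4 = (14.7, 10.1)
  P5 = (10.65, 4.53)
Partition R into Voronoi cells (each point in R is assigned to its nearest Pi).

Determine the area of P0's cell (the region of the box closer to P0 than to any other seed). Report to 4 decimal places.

1. box [0,34]×[0,12]: [(0, 0) (34, 0) (34, 12) (0, 12)]
2. ⊥bis P0·P1 via (23.31,5.3): [(25.3323, 0) (34, 0) (34, 12) (20.7535, 12)]  |A|=131.4851
3. ⊥bis P0·P2 via (30.825,6.09): [(22.5851, 7.1999) (34, 5.6623) (34, 12) (20.7535, 12)]  |A|=67.964
4. ⊥bis P0·P3 via (22.5,6.915): [(22.3625, 7.7831) (22.5851, 7.1999) (34, 5.6623) (34, 12) (21.6948, 12)]  |A|=65.9795
5. ⊥bis P0·P4 via (22.91,9.19): [(22.6879, 7.1861) (34, 5.6623) (34, 12) (23.2215, 12)]  |A|=61.7897
6. ⊥bis P0·P5 via (20.885,6.405): [(22.6879, 7.1861) (34, 5.6623) (34, 12) (23.2215, 12)]  |A|=61.7897
7. canonical 4-gon: [(22.6879, 7.1861) (34, 5.6623) (34, 12) (23.2215, 12)]
8. shoelace: 61.7897

Area of P0's cell: 61.7897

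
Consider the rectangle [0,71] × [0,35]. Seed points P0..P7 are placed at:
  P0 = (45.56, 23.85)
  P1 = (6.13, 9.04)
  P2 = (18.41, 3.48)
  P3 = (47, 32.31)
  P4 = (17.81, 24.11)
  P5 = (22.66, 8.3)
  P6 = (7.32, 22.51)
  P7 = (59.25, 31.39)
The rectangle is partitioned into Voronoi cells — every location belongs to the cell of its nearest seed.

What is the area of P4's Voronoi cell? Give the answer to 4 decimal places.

1. box [0,71]×[0,35]: [(0, 0) (71, 0) (71, 35) (0, 35)]
2. ⊥bis P4·P0 via (31.685,23.98): [(0, 0) (31.4603, 0) (31.7883, 35) (0, 35)]  |A|=1106.85
3. ⊥bis P4·P1 via (11.97,16.575): [(0, 25.8523) (31.474, 1.4584) (31.7883, 35) (0, 35)]  |A|=677.0703
4. ⊥bis P4·P2 via (18.11,13.795): [(0, 25.8523) (15.6492, 13.7234) (31.5932, 14.1871) (31.7883, 35) (0, 35)]  |A|=575.6245
5. ⊥bis P4·P3 via (32.405,28.21): [(0, 25.8523) (15.6492, 13.7234) (31.5932, 14.1871) (31.7466, 30.5538) (30.4976, 35) (0, 35)]  |A|=572.7552
6. ⊥bis P4·P5 via (20.235,16.205): [(0, 25.8523) (14.6557, 14.4934) (31.6449, 19.7052) (31.7466, 30.5538) (30.4976, 35) (0, 35)]  |A|=519.6471
7. ⊥bis P4·P6 via (12.565,23.31): [(13.8098, 15.1491) (14.6557, 14.4934) (31.6449, 19.7052) (31.7466, 30.5538) (30.4976, 35) (10.782, 35)]  |A|=349.4678
8. ⊥bis P4·P7 via (38.53,27.75): [(13.8098, 15.1491) (14.6557, 14.4934) (31.6449, 19.7052) (31.7466, 30.5538) (30.4976, 35) (10.782, 35)]  |A|=349.4678
9. canonical 6-gon: [(13.8098, 15.1491) (14.6557, 14.4934) (31.6449, 19.7052) (31.7466, 30.5538) (30.4976, 35) (10.782, 35)]
10. shoelace: 349.4678

Area of P4's cell: 349.4678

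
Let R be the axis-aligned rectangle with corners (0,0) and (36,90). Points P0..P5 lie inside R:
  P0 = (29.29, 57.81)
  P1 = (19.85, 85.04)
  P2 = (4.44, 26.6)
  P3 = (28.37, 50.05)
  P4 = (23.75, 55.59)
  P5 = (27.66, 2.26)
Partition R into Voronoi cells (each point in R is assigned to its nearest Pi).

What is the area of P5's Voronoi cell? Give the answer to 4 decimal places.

Area of P5's cell: 558.4003

1. box [0,36]×[0,90]: [(0, 0) (36, 0) (36, 90) (0, 90)]
2. ⊥bis P5·P0 via (28.475,30.035): [(0, 30.8705) (0, 0) (36, 0) (36, 29.8142)]  |A|=1092.3252
3. ⊥bis P5·P1 via (23.755,43.65): [(0, 30.8705) (0, 0) (36, 0) (36, 29.8142)]  |A|=1092.3252
4. ⊥bis P5·P2 via (16.05,14.43): [(32.2903, 29.923) (0.924, 0) (36, 0) (36, 29.8142)]  |A|=580.0909
5. ⊥bis P5·P3 via (28.015,26.155): [(28.3356, 26.1502) (0.924, 0) (36, 0) (36, 26.0364)]  |A|=558.4003
6. ⊥bis P5·P4 via (25.705,28.925): [(28.3356, 26.1502) (0.924, 0) (36, 0) (36, 26.0364)]  |A|=558.4003
7. canonical 4-gon: [(28.3356, 26.1502) (0.924, 0) (36, 0) (36, 26.0364)]
8. shoelace: 558.4003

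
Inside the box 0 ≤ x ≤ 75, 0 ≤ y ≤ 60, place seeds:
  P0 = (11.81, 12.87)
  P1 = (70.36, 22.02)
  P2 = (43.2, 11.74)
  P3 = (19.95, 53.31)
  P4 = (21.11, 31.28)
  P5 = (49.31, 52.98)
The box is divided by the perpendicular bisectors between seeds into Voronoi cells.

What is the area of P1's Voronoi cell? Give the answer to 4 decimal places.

1. box [0,75]×[0,60]: [(0, 0) (75, 0) (75, 60) (0, 60)]
2. ⊥bis P1·P0 via (41.085,17.445): [(43.8112, 0) (75, 0) (75, 60) (34.4346, 60)]  |A|=2152.6232
3. ⊥bis P1·P2 via (56.78,16.88): [(63.169, 0) (75, 0) (75, 60) (40.4592, 60)]  |A|=1391.1535
4. ⊥bis P1·P3 via (45.155,37.665): [(47.4894, 41.4259) (63.169, 0) (75, 0) (75, 60) (59.0186, 60)]  |A|=1218.7915
5. ⊥bis P1·P4 via (45.735,26.65): [(48.958, 43.7919) (48.1734, 39.6188) (63.169, 0) (75, 0) (75, 60) (59.0186, 60)]  |A|=1216.6555
6. ⊥bis P1·P5 via (59.835,37.5): [(51.198, 31.6277) (63.169, 0) (75, 0) (75, 47.8108)]  |A|=756.0883
7. canonical 4-gon: [(51.198, 31.6277) (63.169, 0) (75, 0) (75, 47.8108)]
8. shoelace: 756.0883

Area of P1's cell: 756.0883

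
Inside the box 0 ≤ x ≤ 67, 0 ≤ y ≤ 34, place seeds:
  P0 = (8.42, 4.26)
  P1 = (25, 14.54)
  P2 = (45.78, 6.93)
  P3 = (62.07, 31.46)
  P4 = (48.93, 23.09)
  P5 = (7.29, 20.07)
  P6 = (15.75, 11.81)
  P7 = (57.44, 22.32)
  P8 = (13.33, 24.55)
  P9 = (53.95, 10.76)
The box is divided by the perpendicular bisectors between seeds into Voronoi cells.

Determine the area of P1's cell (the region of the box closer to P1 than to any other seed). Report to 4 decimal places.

Area of P1's cell: 390.8190

1. box [0,67]×[0,34]: [(0, 0) (67, 0) (67, 34) (0, 34)]
2. ⊥bis P1·P0 via (16.71,9.4): [(22.5382, 0) (67, 0) (67, 34) (1.4574, 34)]  |A|=1870.0742
3. ⊥bis P1·P2 via (35.39,10.735): [(22.5382, 0) (31.4587, 0) (43.9101, 34) (1.4574, 34)]  |A|=873.3422
4. ⊥bis P1·P3 via (43.535,23): [(22.5382, 0) (31.4587, 0) (41.508, 27.4409) (38.5142, 34) (1.4574, 34)]  |A|=855.6465
5. ⊥bis P1·P4 via (36.965,18.815): [(22.5382, 0) (31.4587, 0) (37.6485, 16.9021) (31.5395, 34) (1.4574, 34)]  |A|=767.5869
6. ⊥bis P1·P5 via (16.145,17.305): [(14.6926, 12.6537) (22.5382, 0) (31.4587, 0) (37.6485, 16.9021) (31.5395, 34) (21.3581, 34)]  |A|=555.1843
7. ⊥bis P1·P6 via (20.375,13.175): [(17.693, 22.2624) (24.2634, 0) (31.4587, 0) (37.6485, 16.9021) (31.5395, 34) (21.3581, 34)]  |A|=479.305
8. ⊥bis P1·P7 via (41.22,18.43): [(17.693, 22.2624) (24.2634, 0) (31.4587, 0) (37.6485, 16.9021) (31.5395, 34) (21.3581, 34)]  |A|=479.305
9. ⊥bis P1·P8 via (19.165,19.545): [(18.6665, 18.9638) (24.2634, 0) (31.4587, 0) (37.6485, 16.9021) (31.5467, 33.98)]  |A|=390.819
10. ⊥bis P1·P9 via (39.475,12.65): [(18.6665, 18.9638) (24.2634, 0) (31.4587, 0) (37.6485, 16.9021) (31.5467, 33.98)]  |A|=390.819
11. canonical 5-gon: [(18.6665, 18.9638) (24.2634, 0) (31.4587, 0) (37.6485, 16.9021) (31.5467, 33.98)]
12. shoelace: 390.819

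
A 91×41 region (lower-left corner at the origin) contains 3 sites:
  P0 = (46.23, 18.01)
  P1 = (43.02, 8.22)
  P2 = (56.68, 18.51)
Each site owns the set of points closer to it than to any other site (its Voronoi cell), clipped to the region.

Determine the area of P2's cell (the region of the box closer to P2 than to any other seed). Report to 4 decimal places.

1. box [0,91]×[0,41]: [(0, 0) (91, 0) (91, 41) (0, 41)]
2. ⊥bis P2·P0 via (51.455,18.26): [(52.3287, 0) (91, 0) (91, 41) (50.367, 41)]  |A|=1625.7393
3. ⊥bis P2·P1 via (49.85,13.365): [(51.814, 10.7578) (59.9178, 0) (91, 0) (91, 41) (50.367, 41)]  |A|=1584.9181
4. canonical 5-gon: [(51.814, 10.7578) (59.9178, 0) (91, 0) (91, 41) (50.367, 41)]
5. shoelace: 1584.9181

Area of P2's cell: 1584.9181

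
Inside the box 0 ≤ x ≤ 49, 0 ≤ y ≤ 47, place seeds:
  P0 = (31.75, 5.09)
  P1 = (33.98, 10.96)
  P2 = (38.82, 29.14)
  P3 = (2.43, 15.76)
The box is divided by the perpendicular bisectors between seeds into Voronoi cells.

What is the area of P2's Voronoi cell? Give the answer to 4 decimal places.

1. box [0,49]×[0,47]: [(0, 0) (49, 0) (49, 47) (0, 47)]
2. ⊥bis P2·P0 via (35.285,17.115): [(0, 27.4878) (49, 13.0832) (49, 47) (0, 47)]  |A|=1309.0117
3. ⊥bis P2·P1 via (36.4,20.05): [(0, 29.7406) (49, 16.6955) (49, 47) (0, 47)]  |A|=1165.3133
4. ⊥bis P2·P3 via (20.625,22.45): [(19.8915, 24.445) (49, 16.6955) (49, 47) (11.5984, 47)]  |A|=862.8558
5. canonical 4-gon: [(19.8915, 24.445) (49, 16.6955) (49, 47) (11.5984, 47)]
6. shoelace: 862.8558

Area of P2's cell: 862.8558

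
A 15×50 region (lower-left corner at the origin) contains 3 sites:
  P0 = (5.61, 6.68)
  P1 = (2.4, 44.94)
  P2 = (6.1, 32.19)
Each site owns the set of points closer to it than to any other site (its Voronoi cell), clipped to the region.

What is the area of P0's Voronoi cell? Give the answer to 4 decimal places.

1. box [0,15]×[0,50]: [(0, 0) (15, 0) (15, 50) (0, 50)]
2. ⊥bis P0·P1 via (4.005,25.81): [(0, 25.474) (0, 0) (15, 0) (15, 26.7325)]  |A|=391.5484
3. ⊥bis P0·P2 via (5.855,19.435): [(0, 19.5475) (0, 0) (15, 0) (15, 19.2593)]  |A|=291.051
4. canonical 4-gon: [(0, 19.5475) (0, 0) (15, 0) (15, 19.2593)]
5. shoelace: 291.051

Area of P0's cell: 291.0510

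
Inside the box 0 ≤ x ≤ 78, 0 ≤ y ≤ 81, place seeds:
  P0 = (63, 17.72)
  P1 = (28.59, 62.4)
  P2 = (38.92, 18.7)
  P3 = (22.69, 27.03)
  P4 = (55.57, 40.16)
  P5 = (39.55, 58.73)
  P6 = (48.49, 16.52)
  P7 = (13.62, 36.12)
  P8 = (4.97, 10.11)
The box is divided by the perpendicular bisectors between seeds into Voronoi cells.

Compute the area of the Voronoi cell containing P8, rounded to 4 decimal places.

Area of P8's cell: 463.4061

1. box [0,78]×[0,81]: [(0, 0) (78, 0) (78, 81) (0, 81)]
2. ⊥bis P8·P0 via (33.985,13.915): [(0, 0) (35.8098, 0) (25.1875, 81) (0, 81)]  |A|=2470.3921
3. ⊥bis P8·P1 via (16.78,36.255): [(0, 43.8347) (0, 0) (35.8098, 0) (31.9542, 29.4006)]  |A|=1226.7676
4. ⊥bis P8·P2 via (21.945,14.405): [(16.3696, 36.4404) (0, 43.8347) (0, 0) (25.5897, 0)]  |A|=825.0289
5. ⊥bis P8·P3 via (13.83,18.57): [(23.4368, 8.509) (0, 33.0539) (0, 0) (25.5897, 0)]  |A|=496.2101
6. ⊥bis P8·P4 via (30.27,25.135): [(23.4368, 8.509) (0, 33.0539) (0, 0) (25.5897, 0)]  |A|=496.2101
7. ⊥bis P8·P5 via (22.26,34.42): [(23.4368, 8.509) (0, 33.0539) (0, 0) (25.5897, 0)]  |A|=496.2101
8. ⊥bis P8·P6 via (26.73,13.315): [(23.4368, 8.509) (0, 33.0539) (0, 0) (25.5897, 0)]  |A|=496.2101
9. ⊥bis P8·P7 via (9.295,23.115): [(23.4368, 8.509) (9.581, 23.0199) (0, 26.2062) (0, 0) (25.5897, 0)]  |A|=463.4061
10. canonical 5-gon: [(23.4368, 8.509) (9.581, 23.0199) (0, 26.2062) (0, 0) (25.5897, 0)]
11. shoelace: 463.4061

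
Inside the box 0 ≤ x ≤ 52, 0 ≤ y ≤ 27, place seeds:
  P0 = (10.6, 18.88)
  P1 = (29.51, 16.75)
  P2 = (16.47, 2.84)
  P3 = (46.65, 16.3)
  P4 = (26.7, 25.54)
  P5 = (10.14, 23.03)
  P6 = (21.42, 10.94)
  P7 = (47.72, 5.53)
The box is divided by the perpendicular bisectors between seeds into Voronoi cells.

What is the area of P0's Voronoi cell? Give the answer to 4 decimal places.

1. box [0,52]×[0,27]: [(0, 0) (52, 0) (52, 27) (0, 27)]
2. ⊥bis P0·P1 via (20.055,17.815): [(0, 0) (18.0483, 0) (21.0896, 27) (0, 27)]  |A|=528.362
3. ⊥bis P0·P2 via (13.535,10.86): [(0, 5.9067) (19.5182, 13.0496) (21.0896, 27) (0, 27)]  |A|=352.9555
4. ⊥bis P0·P3 via (28.625,17.59): [(0, 5.9067) (19.5182, 13.0496) (21.0896, 27) (0, 27)]  |A|=352.9555
5. ⊥bis P0·P4 via (18.65,22.21): [(0, 5.9067) (19.5182, 13.0496) (20.1434, 18.5998) (16.6685, 27) (0, 27)]  |A|=334.3868
6. ⊥bis P0·P5 via (10.37,20.955): [(0, 19.8056) (0, 5.9067) (19.5182, 13.0496) (20.1434, 18.5998) (18.7834, 21.8876)]  |A|=224.2103
7. ⊥bis P0·P6 via (16.01,14.91): [(0, 19.8056) (0, 5.9067) (12.8555, 10.6113) (19.6294, 19.8423) (18.7834, 21.8876)]  |A|=199.9025
8. ⊥bis P0·P7 via (29.16,12.205): [(0, 19.8056) (0, 5.9067) (12.8555, 10.6113) (19.6294, 19.8423) (18.7834, 21.8876)]  |A|=199.9025
9. canonical 5-gon: [(0, 19.8056) (0, 5.9067) (12.8555, 10.6113) (19.6294, 19.8423) (18.7834, 21.8876)]
10. shoelace: 199.9025

Area of P0's cell: 199.9025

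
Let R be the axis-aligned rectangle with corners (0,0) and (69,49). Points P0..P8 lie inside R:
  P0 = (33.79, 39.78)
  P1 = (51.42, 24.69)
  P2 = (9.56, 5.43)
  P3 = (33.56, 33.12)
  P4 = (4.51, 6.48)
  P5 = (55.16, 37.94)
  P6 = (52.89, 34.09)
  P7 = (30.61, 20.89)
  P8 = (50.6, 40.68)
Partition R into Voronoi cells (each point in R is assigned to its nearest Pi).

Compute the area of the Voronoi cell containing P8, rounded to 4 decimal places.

Area of P8's cell: 167.4421

1. box [0,69]×[0,49]: [(0, 0) (69, 0) (69, 49) (0, 49)]
2. ⊥bis P8·P0 via (42.195,40.23): [(44.3489, 0) (69, 0) (69, 49) (41.7255, 49)]  |A|=1272.1783
3. ⊥bis P8·P1 via (51.01,32.685): [(42.622, 32.2548) (69, 33.6076) (69, 49) (41.7255, 49)]  |A|=431.3692
4. ⊥bis P8·P2 via (30.08,23.055): [(42.622, 32.2548) (69, 33.6076) (69, 49) (41.7255, 49)]  |A|=431.3692
5. ⊥bis P8·P3 via (42.08,36.9): [(42.4135, 36.1482) (44.1071, 32.331) (69, 33.6076) (69, 49) (41.7255, 49)]  |A|=428.4702
6. ⊥bis P8·P4 via (27.555,23.58): [(42.4135, 36.1482) (44.1071, 32.331) (69, 33.6076) (69, 49) (41.7255, 49)]  |A|=428.4702
7. ⊥bis P8·P5 via (52.88,39.31): [(42.4135, 36.1482) (44.1071, 32.331) (48.8321, 32.5733) (58.7025, 49) (41.7255, 49)]  |A|=188.6765
8. ⊥bis P8·P6 via (51.745,37.385): [(42.4135, 36.1482) (43.1846, 34.4103) (51.7176, 37.3755) (58.7025, 49) (41.7255, 49)]  |A|=167.4421
9. ⊥bis P8·P7 via (40.605,30.785): [(42.4135, 36.1482) (43.1846, 34.4103) (51.7176, 37.3755) (58.7025, 49) (41.7255, 49)]  |A|=167.4421
10. canonical 5-gon: [(42.4135, 36.1482) (43.1846, 34.4103) (51.7176, 37.3755) (58.7025, 49) (41.7255, 49)]
11. shoelace: 167.4421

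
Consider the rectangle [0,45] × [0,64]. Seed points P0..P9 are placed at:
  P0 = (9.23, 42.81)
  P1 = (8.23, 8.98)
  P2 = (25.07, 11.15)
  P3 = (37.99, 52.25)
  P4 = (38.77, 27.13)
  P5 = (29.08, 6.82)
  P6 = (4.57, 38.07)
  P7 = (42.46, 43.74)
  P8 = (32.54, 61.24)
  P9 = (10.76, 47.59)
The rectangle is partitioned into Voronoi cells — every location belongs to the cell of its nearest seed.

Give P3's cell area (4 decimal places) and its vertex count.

1. box [0,45]×[0,64]: [(0, 0) (45, 0) (45, 64) (0, 64)]
2. ⊥bis P3·P0 via (23.61,47.53): [(39.2109, 0) (45, 0) (45, 64) (18.204, 64)]  |A|=1042.722
3. ⊥bis P3·P1 via (23.11,30.615): [(30.9267, 25.2389) (45, 15.5596) (45, 64) (18.204, 64)]  |A|=860.1798
4. ⊥bis P3·P2 via (31.53,31.7): [(28.4925, 32.6548) (45, 27.4656) (45, 64) (18.204, 64)]  |A|=721.5075
5. ⊥bis P3·P4 via (38.38,39.69): [(26.3064, 39.3151) (45, 39.8956) (45, 64) (18.204, 64)]  |A|=556.0277
6. ⊥bis P3·P5 via (33.535,29.535): [(26.3064, 39.3151) (45, 39.8956) (45, 64) (18.204, 64)]  |A|=556.0277
7. ⊥bis P3·P6 via (21.28,45.16): [(26.3064, 39.3151) (45, 39.8956) (45, 64) (18.204, 64)]  |A|=556.0277
8. ⊥bis P3·P7 via (40.225,47.995): [(25.9231, 40.4827) (45, 50.5031) (45, 64) (18.204, 64)]  |A|=443.8231
9. ⊥bis P3·P8 via (35.265,56.745): [(23.0216, 49.3227) (25.9231, 40.4827) (45, 50.5031) (45, 62.6466)]  |A|=232.304
10. ⊥bis P3·P9 via (24.375,49.92): [(24.3404, 50.1222) (25.9845, 40.515) (45, 50.5031) (45, 62.6466)]  |A|=224.9936
11. canonical 4-gon: [(24.3404, 50.1222) (25.9845, 40.515) (45, 50.5031) (45, 62.6466)]
12. shoelace: 224.9936

Area of P3's cell: 224.9936 (4 vertices)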